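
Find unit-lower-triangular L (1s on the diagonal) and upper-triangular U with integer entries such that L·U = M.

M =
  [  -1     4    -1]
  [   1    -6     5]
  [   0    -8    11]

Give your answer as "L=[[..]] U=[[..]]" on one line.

L=[[1,0,0],[-1,1,0],[0,4,1]] U=[[-1,4,-1],[0,-2,4],[0,0,-5]]

  row1 -= -1·row0 → [0,-2,4]
  row2 -= 0·row0 → [0,-8,11]
  row2 -= 4·row1 → [0,0,-5]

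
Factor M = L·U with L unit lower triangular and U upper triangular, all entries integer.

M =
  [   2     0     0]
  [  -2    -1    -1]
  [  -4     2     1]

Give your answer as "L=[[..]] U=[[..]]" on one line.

L=[[1,0,0],[-1,1,0],[-2,-2,1]] U=[[2,0,0],[0,-1,-1],[0,0,-1]]

  r1 -= -1·r0 → [0,-1,-1]
  r2 -= -2·r0 → [0,2,1]
  r2 -= -2·r1 → [0,0,-1]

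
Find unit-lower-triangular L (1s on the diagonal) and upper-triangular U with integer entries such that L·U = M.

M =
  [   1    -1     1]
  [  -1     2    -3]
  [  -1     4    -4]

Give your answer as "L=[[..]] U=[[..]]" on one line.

  row1 -= -1·row0 → [0,1,-2]
  row2 -= -1·row0 → [0,3,-3]
  row2 -= 3·row1 → [0,0,3]

L=[[1,0,0],[-1,1,0],[-1,3,1]] U=[[1,-1,1],[0,1,-2],[0,0,3]]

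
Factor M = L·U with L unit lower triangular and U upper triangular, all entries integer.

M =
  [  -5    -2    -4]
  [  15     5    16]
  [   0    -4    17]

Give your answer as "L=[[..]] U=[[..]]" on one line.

  r1 -= -3·r0 → [0,-1,4]
  r2 -= 0·r0 → [0,-4,17]
  r2 -= 4·r1 → [0,0,1]

L=[[1,0,0],[-3,1,0],[0,4,1]] U=[[-5,-2,-4],[0,-1,4],[0,0,1]]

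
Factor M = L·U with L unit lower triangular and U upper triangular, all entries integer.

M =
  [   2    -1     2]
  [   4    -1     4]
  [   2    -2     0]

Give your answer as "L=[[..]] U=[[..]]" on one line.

L=[[1,0,0],[2,1,0],[1,-1,1]] U=[[2,-1,2],[0,1,0],[0,0,-2]]

  r1 -= 2·r0 → [0,1,0]
  r2 -= 1·r0 → [0,-1,-2]
  r2 -= -1·r1 → [0,0,-2]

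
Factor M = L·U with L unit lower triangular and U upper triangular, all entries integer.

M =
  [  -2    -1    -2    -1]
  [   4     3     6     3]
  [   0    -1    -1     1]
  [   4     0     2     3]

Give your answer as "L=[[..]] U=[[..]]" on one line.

  R1 -= -2·R0 → [0,1,2,1]
  R2 -= 0·R0 → [0,-1,-1,1]
  R3 -= -2·R0 → [0,-2,-2,1]
  R2 -= -1·R1 → [0,0,1,2]
  R3 -= -2·R1 → [0,0,2,3]
  R3 -= 2·R2 → [0,0,0,-1]

L=[[1,0,0,0],[-2,1,0,0],[0,-1,1,0],[-2,-2,2,1]] U=[[-2,-1,-2,-1],[0,1,2,1],[0,0,1,2],[0,0,0,-1]]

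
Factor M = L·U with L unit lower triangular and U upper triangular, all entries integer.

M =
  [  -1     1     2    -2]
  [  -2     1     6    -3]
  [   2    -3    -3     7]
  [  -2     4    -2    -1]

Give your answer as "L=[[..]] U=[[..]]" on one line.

L=[[1,0,0,0],[2,1,0,0],[-2,1,1,0],[2,-2,2,1]] U=[[-1,1,2,-2],[0,-1,2,1],[0,0,-1,2],[0,0,0,1]]

  R1 -= 2·R0 → [0,-1,2,1]
  R2 -= -2·R0 → [0,-1,1,3]
  R3 -= 2·R0 → [0,2,-6,3]
  R2 -= 1·R1 → [0,0,-1,2]
  R3 -= -2·R1 → [0,0,-2,5]
  R3 -= 2·R2 → [0,0,0,1]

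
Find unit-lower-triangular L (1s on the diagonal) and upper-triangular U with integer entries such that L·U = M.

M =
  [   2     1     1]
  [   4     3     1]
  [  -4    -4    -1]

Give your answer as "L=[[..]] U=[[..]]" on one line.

L=[[1,0,0],[2,1,0],[-2,-2,1]] U=[[2,1,1],[0,1,-1],[0,0,-1]]

  R1 -= 2·R0 → [0,1,-1]
  R2 -= -2·R0 → [0,-2,1]
  R2 -= -2·R1 → [0,0,-1]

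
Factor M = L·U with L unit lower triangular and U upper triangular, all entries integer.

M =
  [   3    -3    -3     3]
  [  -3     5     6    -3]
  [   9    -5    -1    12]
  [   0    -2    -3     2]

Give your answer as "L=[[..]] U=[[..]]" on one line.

L=[[1,0,0,0],[-1,1,0,0],[3,2,1,0],[0,-1,0,1]] U=[[3,-3,-3,3],[0,2,3,0],[0,0,2,3],[0,0,0,2]]

  row1 -= -1·row0 → [0,2,3,0]
  row2 -= 3·row0 → [0,4,8,3]
  row3 -= 0·row0 → [0,-2,-3,2]
  row2 -= 2·row1 → [0,0,2,3]
  row3 -= -1·row1 → [0,0,0,2]
  row3 -= 0·row2 → [0,0,0,2]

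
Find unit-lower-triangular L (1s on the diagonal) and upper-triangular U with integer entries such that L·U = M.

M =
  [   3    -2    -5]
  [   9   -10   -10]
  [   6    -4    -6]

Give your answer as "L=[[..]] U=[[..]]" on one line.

  row1 -= 3·row0 → [0,-4,5]
  row2 -= 2·row0 → [0,0,4]
  row2 -= 0·row1 → [0,0,4]

L=[[1,0,0],[3,1,0],[2,0,1]] U=[[3,-2,-5],[0,-4,5],[0,0,4]]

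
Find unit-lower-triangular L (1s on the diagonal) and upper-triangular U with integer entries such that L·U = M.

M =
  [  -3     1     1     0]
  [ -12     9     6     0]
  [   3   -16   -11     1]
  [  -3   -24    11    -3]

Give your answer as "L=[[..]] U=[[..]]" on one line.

L=[[1,0,0,0],[4,1,0,0],[-1,-3,1,0],[1,-5,-5,1]] U=[[-3,1,1,0],[0,5,2,0],[0,0,-4,1],[0,0,0,2]]

  row1 -= 4·row0 → [0,5,2,0]
  row2 -= -1·row0 → [0,-15,-10,1]
  row3 -= 1·row0 → [0,-25,10,-3]
  row2 -= -3·row1 → [0,0,-4,1]
  row3 -= -5·row1 → [0,0,20,-3]
  row3 -= -5·row2 → [0,0,0,2]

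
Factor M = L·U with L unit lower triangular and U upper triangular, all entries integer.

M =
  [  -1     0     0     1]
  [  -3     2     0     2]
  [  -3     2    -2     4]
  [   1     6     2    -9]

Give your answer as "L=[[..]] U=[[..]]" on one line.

  R1 -= 3·R0 → [0,2,0,-1]
  R2 -= 3·R0 → [0,2,-2,1]
  R3 -= -1·R0 → [0,6,2,-8]
  R2 -= 1·R1 → [0,0,-2,2]
  R3 -= 3·R1 → [0,0,2,-5]
  R3 -= -1·R2 → [0,0,0,-3]

L=[[1,0,0,0],[3,1,0,0],[3,1,1,0],[-1,3,-1,1]] U=[[-1,0,0,1],[0,2,0,-1],[0,0,-2,2],[0,0,0,-3]]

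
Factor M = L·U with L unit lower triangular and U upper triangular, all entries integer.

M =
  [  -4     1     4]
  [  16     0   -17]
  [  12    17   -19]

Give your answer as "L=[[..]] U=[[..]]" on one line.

  R1 -= -4·R0 → [0,4,-1]
  R2 -= -3·R0 → [0,20,-7]
  R2 -= 5·R1 → [0,0,-2]

L=[[1,0,0],[-4,1,0],[-3,5,1]] U=[[-4,1,4],[0,4,-1],[0,0,-2]]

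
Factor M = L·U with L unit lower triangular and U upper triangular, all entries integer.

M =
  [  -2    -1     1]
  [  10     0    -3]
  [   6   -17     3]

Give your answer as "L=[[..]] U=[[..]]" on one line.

  R1 -= -5·R0 → [0,-5,2]
  R2 -= -3·R0 → [0,-20,6]
  R2 -= 4·R1 → [0,0,-2]

L=[[1,0,0],[-5,1,0],[-3,4,1]] U=[[-2,-1,1],[0,-5,2],[0,0,-2]]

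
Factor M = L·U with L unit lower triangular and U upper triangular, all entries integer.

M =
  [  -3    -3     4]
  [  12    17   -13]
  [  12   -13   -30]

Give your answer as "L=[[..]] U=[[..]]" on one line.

  r1 -= -4·r0 → [0,5,3]
  r2 -= -4·r0 → [0,-25,-14]
  r2 -= -5·r1 → [0,0,1]

L=[[1,0,0],[-4,1,0],[-4,-5,1]] U=[[-3,-3,4],[0,5,3],[0,0,1]]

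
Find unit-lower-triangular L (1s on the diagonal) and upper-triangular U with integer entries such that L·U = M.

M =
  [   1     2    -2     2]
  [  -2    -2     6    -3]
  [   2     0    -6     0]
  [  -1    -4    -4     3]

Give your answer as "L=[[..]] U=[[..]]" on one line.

L=[[1,0,0,0],[-2,1,0,0],[2,-2,1,0],[-1,-1,-2,1]] U=[[1,2,-2,2],[0,2,2,1],[0,0,2,-2],[0,0,0,2]]

  r1 -= -2·r0 → [0,2,2,1]
  r2 -= 2·r0 → [0,-4,-2,-4]
  r3 -= -1·r0 → [0,-2,-6,5]
  r2 -= -2·r1 → [0,0,2,-2]
  r3 -= -1·r1 → [0,0,-4,6]
  r3 -= -2·r2 → [0,0,0,2]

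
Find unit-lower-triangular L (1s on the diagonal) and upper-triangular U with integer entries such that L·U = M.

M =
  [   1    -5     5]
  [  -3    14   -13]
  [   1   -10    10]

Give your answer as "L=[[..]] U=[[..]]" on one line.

  row1 -= -3·row0 → [0,-1,2]
  row2 -= 1·row0 → [0,-5,5]
  row2 -= 5·row1 → [0,0,-5]

L=[[1,0,0],[-3,1,0],[1,5,1]] U=[[1,-5,5],[0,-1,2],[0,0,-5]]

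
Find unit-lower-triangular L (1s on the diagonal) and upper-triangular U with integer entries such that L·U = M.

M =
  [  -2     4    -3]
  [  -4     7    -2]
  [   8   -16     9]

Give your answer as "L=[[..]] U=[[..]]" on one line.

  r1 -= 2·r0 → [0,-1,4]
  r2 -= -4·r0 → [0,0,-3]
  r2 -= 0·r1 → [0,0,-3]

L=[[1,0,0],[2,1,0],[-4,0,1]] U=[[-2,4,-3],[0,-1,4],[0,0,-3]]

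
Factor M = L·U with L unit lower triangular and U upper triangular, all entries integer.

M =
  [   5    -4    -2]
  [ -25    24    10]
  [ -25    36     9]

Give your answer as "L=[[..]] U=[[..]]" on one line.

L=[[1,0,0],[-5,1,0],[-5,4,1]] U=[[5,-4,-2],[0,4,0],[0,0,-1]]

  r1 -= -5·r0 → [0,4,0]
  r2 -= -5·r0 → [0,16,-1]
  r2 -= 4·r1 → [0,0,-1]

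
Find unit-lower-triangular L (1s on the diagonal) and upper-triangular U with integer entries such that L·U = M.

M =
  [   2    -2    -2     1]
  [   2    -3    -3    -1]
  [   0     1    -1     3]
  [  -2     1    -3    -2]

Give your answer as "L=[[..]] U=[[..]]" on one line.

L=[[1,0,0,0],[1,1,0,0],[0,-1,1,0],[-1,1,2,1]] U=[[2,-2,-2,1],[0,-1,-1,-2],[0,0,-2,1],[0,0,0,-1]]

  R1 -= 1·R0 → [0,-1,-1,-2]
  R2 -= 0·R0 → [0,1,-1,3]
  R3 -= -1·R0 → [0,-1,-5,-1]
  R2 -= -1·R1 → [0,0,-2,1]
  R3 -= 1·R1 → [0,0,-4,1]
  R3 -= 2·R2 → [0,0,0,-1]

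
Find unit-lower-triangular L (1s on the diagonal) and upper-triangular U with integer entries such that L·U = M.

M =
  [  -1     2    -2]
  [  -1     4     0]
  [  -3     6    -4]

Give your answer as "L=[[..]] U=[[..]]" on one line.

L=[[1,0,0],[1,1,0],[3,0,1]] U=[[-1,2,-2],[0,2,2],[0,0,2]]

  R1 -= 1·R0 → [0,2,2]
  R2 -= 3·R0 → [0,0,2]
  R2 -= 0·R1 → [0,0,2]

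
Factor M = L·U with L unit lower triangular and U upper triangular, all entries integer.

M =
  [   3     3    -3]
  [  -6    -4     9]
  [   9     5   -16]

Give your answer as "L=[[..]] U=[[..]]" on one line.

L=[[1,0,0],[-2,1,0],[3,-2,1]] U=[[3,3,-3],[0,2,3],[0,0,-1]]

  row1 -= -2·row0 → [0,2,3]
  row2 -= 3·row0 → [0,-4,-7]
  row2 -= -2·row1 → [0,0,-1]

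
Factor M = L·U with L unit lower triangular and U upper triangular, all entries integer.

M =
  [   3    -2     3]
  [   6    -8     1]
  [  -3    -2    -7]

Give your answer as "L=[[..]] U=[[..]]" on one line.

L=[[1,0,0],[2,1,0],[-1,1,1]] U=[[3,-2,3],[0,-4,-5],[0,0,1]]

  row1 -= 2·row0 → [0,-4,-5]
  row2 -= -1·row0 → [0,-4,-4]
  row2 -= 1·row1 → [0,0,1]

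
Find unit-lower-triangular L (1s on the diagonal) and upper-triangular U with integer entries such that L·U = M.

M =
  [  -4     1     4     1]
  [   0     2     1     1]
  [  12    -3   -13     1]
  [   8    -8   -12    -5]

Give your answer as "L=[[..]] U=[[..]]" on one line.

  row1 -= 0·row0 → [0,2,1,1]
  row2 -= -3·row0 → [0,0,-1,4]
  row3 -= -2·row0 → [0,-6,-4,-3]
  row2 -= 0·row1 → [0,0,-1,4]
  row3 -= -3·row1 → [0,0,-1,0]
  row3 -= 1·row2 → [0,0,0,-4]

L=[[1,0,0,0],[0,1,0,0],[-3,0,1,0],[-2,-3,1,1]] U=[[-4,1,4,1],[0,2,1,1],[0,0,-1,4],[0,0,0,-4]]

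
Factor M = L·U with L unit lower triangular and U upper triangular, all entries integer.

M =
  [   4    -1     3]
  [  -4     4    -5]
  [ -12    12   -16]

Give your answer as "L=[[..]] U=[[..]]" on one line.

L=[[1,0,0],[-1,1,0],[-3,3,1]] U=[[4,-1,3],[0,3,-2],[0,0,-1]]

  r1 -= -1·r0 → [0,3,-2]
  r2 -= -3·r0 → [0,9,-7]
  r2 -= 3·r1 → [0,0,-1]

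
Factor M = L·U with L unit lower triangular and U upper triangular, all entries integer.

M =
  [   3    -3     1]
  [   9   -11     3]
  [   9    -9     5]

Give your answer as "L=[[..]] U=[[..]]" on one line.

  row1 -= 3·row0 → [0,-2,0]
  row2 -= 3·row0 → [0,0,2]
  row2 -= 0·row1 → [0,0,2]

L=[[1,0,0],[3,1,0],[3,0,1]] U=[[3,-3,1],[0,-2,0],[0,0,2]]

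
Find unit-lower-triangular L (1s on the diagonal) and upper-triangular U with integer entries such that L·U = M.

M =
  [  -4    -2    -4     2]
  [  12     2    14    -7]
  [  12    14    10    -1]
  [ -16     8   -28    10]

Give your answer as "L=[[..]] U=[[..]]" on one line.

L=[[1,0,0,0],[-3,1,0,0],[-3,-2,1,0],[4,-4,-2,1]] U=[[-4,-2,-4,2],[0,-4,2,-1],[0,0,2,3],[0,0,0,4]]

  r1 -= -3·r0 → [0,-4,2,-1]
  r2 -= -3·r0 → [0,8,-2,5]
  r3 -= 4·r0 → [0,16,-12,2]
  r2 -= -2·r1 → [0,0,2,3]
  r3 -= -4·r1 → [0,0,-4,-2]
  r3 -= -2·r2 → [0,0,0,4]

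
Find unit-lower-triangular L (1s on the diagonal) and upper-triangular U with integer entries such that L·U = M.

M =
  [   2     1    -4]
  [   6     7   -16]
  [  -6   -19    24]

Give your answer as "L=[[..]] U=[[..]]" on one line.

  R1 -= 3·R0 → [0,4,-4]
  R2 -= -3·R0 → [0,-16,12]
  R2 -= -4·R1 → [0,0,-4]

L=[[1,0,0],[3,1,0],[-3,-4,1]] U=[[2,1,-4],[0,4,-4],[0,0,-4]]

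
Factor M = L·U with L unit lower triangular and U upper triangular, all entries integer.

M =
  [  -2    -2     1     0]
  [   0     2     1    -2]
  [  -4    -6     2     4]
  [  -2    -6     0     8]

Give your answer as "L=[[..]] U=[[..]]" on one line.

L=[[1,0,0,0],[0,1,0,0],[2,-1,1,0],[1,-2,1,1]] U=[[-2,-2,1,0],[0,2,1,-2],[0,0,1,2],[0,0,0,2]]

  r1 -= 0·r0 → [0,2,1,-2]
  r2 -= 2·r0 → [0,-2,0,4]
  r3 -= 1·r0 → [0,-4,-1,8]
  r2 -= -1·r1 → [0,0,1,2]
  r3 -= -2·r1 → [0,0,1,4]
  r3 -= 1·r2 → [0,0,0,2]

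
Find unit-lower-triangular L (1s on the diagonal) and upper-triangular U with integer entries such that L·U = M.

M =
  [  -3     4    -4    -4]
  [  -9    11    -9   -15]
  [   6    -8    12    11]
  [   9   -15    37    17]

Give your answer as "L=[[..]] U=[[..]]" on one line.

L=[[1,0,0,0],[3,1,0,0],[-2,0,1,0],[-3,3,4,1]] U=[[-3,4,-4,-4],[0,-1,3,-3],[0,0,4,3],[0,0,0,2]]

  row1 -= 3·row0 → [0,-1,3,-3]
  row2 -= -2·row0 → [0,0,4,3]
  row3 -= -3·row0 → [0,-3,25,5]
  row2 -= 0·row1 → [0,0,4,3]
  row3 -= 3·row1 → [0,0,16,14]
  row3 -= 4·row2 → [0,0,0,2]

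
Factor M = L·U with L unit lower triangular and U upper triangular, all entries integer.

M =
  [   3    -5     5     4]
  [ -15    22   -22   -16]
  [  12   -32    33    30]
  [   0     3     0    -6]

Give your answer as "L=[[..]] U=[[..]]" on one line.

L=[[1,0,0,0],[-5,1,0,0],[4,4,1,0],[0,-1,3,1]] U=[[3,-5,5,4],[0,-3,3,4],[0,0,1,-2],[0,0,0,4]]

  row1 -= -5·row0 → [0,-3,3,4]
  row2 -= 4·row0 → [0,-12,13,14]
  row3 -= 0·row0 → [0,3,0,-6]
  row2 -= 4·row1 → [0,0,1,-2]
  row3 -= -1·row1 → [0,0,3,-2]
  row3 -= 3·row2 → [0,0,0,4]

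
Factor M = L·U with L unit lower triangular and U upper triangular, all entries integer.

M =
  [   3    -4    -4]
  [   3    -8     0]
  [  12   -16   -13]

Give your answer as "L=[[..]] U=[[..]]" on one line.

  row1 -= 1·row0 → [0,-4,4]
  row2 -= 4·row0 → [0,0,3]
  row2 -= 0·row1 → [0,0,3]

L=[[1,0,0],[1,1,0],[4,0,1]] U=[[3,-4,-4],[0,-4,4],[0,0,3]]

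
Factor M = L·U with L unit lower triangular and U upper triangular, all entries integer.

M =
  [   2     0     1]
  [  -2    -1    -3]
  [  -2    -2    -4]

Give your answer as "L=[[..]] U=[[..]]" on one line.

  row1 -= -1·row0 → [0,-1,-2]
  row2 -= -1·row0 → [0,-2,-3]
  row2 -= 2·row1 → [0,0,1]

L=[[1,0,0],[-1,1,0],[-1,2,1]] U=[[2,0,1],[0,-1,-2],[0,0,1]]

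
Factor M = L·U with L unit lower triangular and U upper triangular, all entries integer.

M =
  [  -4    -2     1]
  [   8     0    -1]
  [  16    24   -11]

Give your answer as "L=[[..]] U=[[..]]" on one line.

L=[[1,0,0],[-2,1,0],[-4,-4,1]] U=[[-4,-2,1],[0,-4,1],[0,0,-3]]

  r1 -= -2·r0 → [0,-4,1]
  r2 -= -4·r0 → [0,16,-7]
  r2 -= -4·r1 → [0,0,-3]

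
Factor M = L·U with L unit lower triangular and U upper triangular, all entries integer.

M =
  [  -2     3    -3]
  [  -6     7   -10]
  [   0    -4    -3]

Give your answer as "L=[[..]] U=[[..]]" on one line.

  row1 -= 3·row0 → [0,-2,-1]
  row2 -= 0·row0 → [0,-4,-3]
  row2 -= 2·row1 → [0,0,-1]

L=[[1,0,0],[3,1,0],[0,2,1]] U=[[-2,3,-3],[0,-2,-1],[0,0,-1]]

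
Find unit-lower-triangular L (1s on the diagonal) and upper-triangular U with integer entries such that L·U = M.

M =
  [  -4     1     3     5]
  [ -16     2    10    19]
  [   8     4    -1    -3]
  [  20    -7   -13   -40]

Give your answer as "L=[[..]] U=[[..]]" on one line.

  r1 -= 4·r0 → [0,-2,-2,-1]
  r2 -= -2·r0 → [0,6,5,7]
  r3 -= -5·r0 → [0,-2,2,-15]
  r2 -= -3·r1 → [0,0,-1,4]
  r3 -= 1·r1 → [0,0,4,-14]
  r3 -= -4·r2 → [0,0,0,2]

L=[[1,0,0,0],[4,1,0,0],[-2,-3,1,0],[-5,1,-4,1]] U=[[-4,1,3,5],[0,-2,-2,-1],[0,0,-1,4],[0,0,0,2]]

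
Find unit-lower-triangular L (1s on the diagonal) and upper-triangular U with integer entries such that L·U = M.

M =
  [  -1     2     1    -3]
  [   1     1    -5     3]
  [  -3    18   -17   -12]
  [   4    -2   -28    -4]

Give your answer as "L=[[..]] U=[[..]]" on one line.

  row1 -= -1·row0 → [0,3,-4,0]
  row2 -= 3·row0 → [0,12,-20,-3]
  row3 -= -4·row0 → [0,6,-24,-16]
  row2 -= 4·row1 → [0,0,-4,-3]
  row3 -= 2·row1 → [0,0,-16,-16]
  row3 -= 4·row2 → [0,0,0,-4]

L=[[1,0,0,0],[-1,1,0,0],[3,4,1,0],[-4,2,4,1]] U=[[-1,2,1,-3],[0,3,-4,0],[0,0,-4,-3],[0,0,0,-4]]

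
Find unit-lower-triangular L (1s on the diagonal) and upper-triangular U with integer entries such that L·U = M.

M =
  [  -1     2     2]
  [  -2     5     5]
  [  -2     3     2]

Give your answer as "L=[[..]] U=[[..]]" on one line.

L=[[1,0,0],[2,1,0],[2,-1,1]] U=[[-1,2,2],[0,1,1],[0,0,-1]]

  r1 -= 2·r0 → [0,1,1]
  r2 -= 2·r0 → [0,-1,-2]
  r2 -= -1·r1 → [0,0,-1]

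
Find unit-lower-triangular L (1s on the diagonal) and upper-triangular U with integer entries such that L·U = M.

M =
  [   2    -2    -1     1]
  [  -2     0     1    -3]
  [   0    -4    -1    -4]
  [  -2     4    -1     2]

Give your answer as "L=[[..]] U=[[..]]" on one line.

L=[[1,0,0,0],[-1,1,0,0],[0,2,1,0],[-1,-1,2,1]] U=[[2,-2,-1,1],[0,-2,0,-2],[0,0,-1,0],[0,0,0,1]]

  row1 -= -1·row0 → [0,-2,0,-2]
  row2 -= 0·row0 → [0,-4,-1,-4]
  row3 -= -1·row0 → [0,2,-2,3]
  row2 -= 2·row1 → [0,0,-1,0]
  row3 -= -1·row1 → [0,0,-2,1]
  row3 -= 2·row2 → [0,0,0,1]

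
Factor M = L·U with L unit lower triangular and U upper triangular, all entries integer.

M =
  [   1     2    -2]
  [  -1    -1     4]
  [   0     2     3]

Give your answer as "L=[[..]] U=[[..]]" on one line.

L=[[1,0,0],[-1,1,0],[0,2,1]] U=[[1,2,-2],[0,1,2],[0,0,-1]]

  r1 -= -1·r0 → [0,1,2]
  r2 -= 0·r0 → [0,2,3]
  r2 -= 2·r1 → [0,0,-1]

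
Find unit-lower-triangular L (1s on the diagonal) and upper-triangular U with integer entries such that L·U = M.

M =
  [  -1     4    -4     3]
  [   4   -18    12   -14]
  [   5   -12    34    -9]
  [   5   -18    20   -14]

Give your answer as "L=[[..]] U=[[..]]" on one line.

L=[[1,0,0,0],[-4,1,0,0],[-5,-4,1,0],[-5,-1,2,1]] U=[[-1,4,-4,3],[0,-2,-4,-2],[0,0,-2,-2],[0,0,0,3]]

  R1 -= -4·R0 → [0,-2,-4,-2]
  R2 -= -5·R0 → [0,8,14,6]
  R3 -= -5·R0 → [0,2,0,1]
  R2 -= -4·R1 → [0,0,-2,-2]
  R3 -= -1·R1 → [0,0,-4,-1]
  R3 -= 2·R2 → [0,0,0,3]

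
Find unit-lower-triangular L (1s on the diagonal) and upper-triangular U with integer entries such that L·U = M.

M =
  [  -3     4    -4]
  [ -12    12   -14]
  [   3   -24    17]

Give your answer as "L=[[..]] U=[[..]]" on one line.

L=[[1,0,0],[4,1,0],[-1,5,1]] U=[[-3,4,-4],[0,-4,2],[0,0,3]]

  row1 -= 4·row0 → [0,-4,2]
  row2 -= -1·row0 → [0,-20,13]
  row2 -= 5·row1 → [0,0,3]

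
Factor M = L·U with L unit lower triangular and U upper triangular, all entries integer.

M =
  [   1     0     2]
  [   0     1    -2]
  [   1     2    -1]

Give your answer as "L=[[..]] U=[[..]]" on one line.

L=[[1,0,0],[0,1,0],[1,2,1]] U=[[1,0,2],[0,1,-2],[0,0,1]]

  R1 -= 0·R0 → [0,1,-2]
  R2 -= 1·R0 → [0,2,-3]
  R2 -= 2·R1 → [0,0,1]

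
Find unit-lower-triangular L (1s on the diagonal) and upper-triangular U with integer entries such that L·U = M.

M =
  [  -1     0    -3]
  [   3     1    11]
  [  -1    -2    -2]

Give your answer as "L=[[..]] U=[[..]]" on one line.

L=[[1,0,0],[-3,1,0],[1,-2,1]] U=[[-1,0,-3],[0,1,2],[0,0,5]]

  r1 -= -3·r0 → [0,1,2]
  r2 -= 1·r0 → [0,-2,1]
  r2 -= -2·r1 → [0,0,5]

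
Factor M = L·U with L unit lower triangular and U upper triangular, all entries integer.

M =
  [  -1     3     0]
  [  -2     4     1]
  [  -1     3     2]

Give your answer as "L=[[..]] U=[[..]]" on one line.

  R1 -= 2·R0 → [0,-2,1]
  R2 -= 1·R0 → [0,0,2]
  R2 -= 0·R1 → [0,0,2]

L=[[1,0,0],[2,1,0],[1,0,1]] U=[[-1,3,0],[0,-2,1],[0,0,2]]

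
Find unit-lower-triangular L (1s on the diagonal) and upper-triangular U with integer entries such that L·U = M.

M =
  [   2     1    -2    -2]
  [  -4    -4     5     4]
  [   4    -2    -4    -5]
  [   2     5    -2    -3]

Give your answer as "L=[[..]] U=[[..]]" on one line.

L=[[1,0,0,0],[-2,1,0,0],[2,2,1,0],[1,-2,-1,1]] U=[[2,1,-2,-2],[0,-2,1,0],[0,0,-2,-1],[0,0,0,-2]]

  row1 -= -2·row0 → [0,-2,1,0]
  row2 -= 2·row0 → [0,-4,0,-1]
  row3 -= 1·row0 → [0,4,0,-1]
  row2 -= 2·row1 → [0,0,-2,-1]
  row3 -= -2·row1 → [0,0,2,-1]
  row3 -= -1·row2 → [0,0,0,-2]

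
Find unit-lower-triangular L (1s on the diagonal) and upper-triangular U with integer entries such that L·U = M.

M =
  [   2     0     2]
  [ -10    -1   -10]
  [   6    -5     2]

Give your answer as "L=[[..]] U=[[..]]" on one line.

  R1 -= -5·R0 → [0,-1,0]
  R2 -= 3·R0 → [0,-5,-4]
  R2 -= 5·R1 → [0,0,-4]

L=[[1,0,0],[-5,1,0],[3,5,1]] U=[[2,0,2],[0,-1,0],[0,0,-4]]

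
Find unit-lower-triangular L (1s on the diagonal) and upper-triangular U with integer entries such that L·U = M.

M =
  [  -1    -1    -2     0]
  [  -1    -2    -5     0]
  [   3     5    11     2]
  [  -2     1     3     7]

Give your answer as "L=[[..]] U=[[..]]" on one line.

  row1 -= 1·row0 → [0,-1,-3,0]
  row2 -= -3·row0 → [0,2,5,2]
  row3 -= 2·row0 → [0,3,7,7]
  row2 -= -2·row1 → [0,0,-1,2]
  row3 -= -3·row1 → [0,0,-2,7]
  row3 -= 2·row2 → [0,0,0,3]

L=[[1,0,0,0],[1,1,0,0],[-3,-2,1,0],[2,-3,2,1]] U=[[-1,-1,-2,0],[0,-1,-3,0],[0,0,-1,2],[0,0,0,3]]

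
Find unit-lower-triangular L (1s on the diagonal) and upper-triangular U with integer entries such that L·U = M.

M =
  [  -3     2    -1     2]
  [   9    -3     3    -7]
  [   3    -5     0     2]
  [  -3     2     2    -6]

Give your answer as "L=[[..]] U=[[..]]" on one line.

L=[[1,0,0,0],[-3,1,0,0],[-1,-1,1,0],[1,0,-3,1]] U=[[-3,2,-1,2],[0,3,0,-1],[0,0,-1,3],[0,0,0,1]]

  r1 -= -3·r0 → [0,3,0,-1]
  r2 -= -1·r0 → [0,-3,-1,4]
  r3 -= 1·r0 → [0,0,3,-8]
  r2 -= -1·r1 → [0,0,-1,3]
  r3 -= 0·r1 → [0,0,3,-8]
  r3 -= -3·r2 → [0,0,0,1]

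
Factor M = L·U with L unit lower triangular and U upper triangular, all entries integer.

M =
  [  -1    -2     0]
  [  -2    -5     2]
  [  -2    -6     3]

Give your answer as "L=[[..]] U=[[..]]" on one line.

  r1 -= 2·r0 → [0,-1,2]
  r2 -= 2·r0 → [0,-2,3]
  r2 -= 2·r1 → [0,0,-1]

L=[[1,0,0],[2,1,0],[2,2,1]] U=[[-1,-2,0],[0,-1,2],[0,0,-1]]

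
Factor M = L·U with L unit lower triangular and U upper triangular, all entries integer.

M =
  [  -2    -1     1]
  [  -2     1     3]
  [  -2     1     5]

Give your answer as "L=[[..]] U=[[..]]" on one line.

L=[[1,0,0],[1,1,0],[1,1,1]] U=[[-2,-1,1],[0,2,2],[0,0,2]]

  R1 -= 1·R0 → [0,2,2]
  R2 -= 1·R0 → [0,2,4]
  R2 -= 1·R1 → [0,0,2]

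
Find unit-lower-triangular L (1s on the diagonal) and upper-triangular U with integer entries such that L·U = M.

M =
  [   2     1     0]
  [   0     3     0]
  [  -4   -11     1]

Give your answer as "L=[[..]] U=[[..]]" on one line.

L=[[1,0,0],[0,1,0],[-2,-3,1]] U=[[2,1,0],[0,3,0],[0,0,1]]

  R1 -= 0·R0 → [0,3,0]
  R2 -= -2·R0 → [0,-9,1]
  R2 -= -3·R1 → [0,0,1]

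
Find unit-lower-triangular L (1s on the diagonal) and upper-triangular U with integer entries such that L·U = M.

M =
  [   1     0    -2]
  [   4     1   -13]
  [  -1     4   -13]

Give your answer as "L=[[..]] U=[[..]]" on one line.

L=[[1,0,0],[4,1,0],[-1,4,1]] U=[[1,0,-2],[0,1,-5],[0,0,5]]

  row1 -= 4·row0 → [0,1,-5]
  row2 -= -1·row0 → [0,4,-15]
  row2 -= 4·row1 → [0,0,5]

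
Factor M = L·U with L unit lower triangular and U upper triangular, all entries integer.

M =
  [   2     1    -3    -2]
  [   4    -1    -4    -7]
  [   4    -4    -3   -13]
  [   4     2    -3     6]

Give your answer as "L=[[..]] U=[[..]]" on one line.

L=[[1,0,0,0],[2,1,0,0],[2,2,1,0],[2,0,-3,1]] U=[[2,1,-3,-2],[0,-3,2,-3],[0,0,-1,-3],[0,0,0,1]]

  r1 -= 2·r0 → [0,-3,2,-3]
  r2 -= 2·r0 → [0,-6,3,-9]
  r3 -= 2·r0 → [0,0,3,10]
  r2 -= 2·r1 → [0,0,-1,-3]
  r3 -= 0·r1 → [0,0,3,10]
  r3 -= -3·r2 → [0,0,0,1]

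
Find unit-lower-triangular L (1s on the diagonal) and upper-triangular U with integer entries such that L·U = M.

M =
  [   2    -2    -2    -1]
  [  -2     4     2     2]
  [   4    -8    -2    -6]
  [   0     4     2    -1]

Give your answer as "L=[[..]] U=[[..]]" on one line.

L=[[1,0,0,0],[-1,1,0,0],[2,-2,1,0],[0,2,1,1]] U=[[2,-2,-2,-1],[0,2,0,1],[0,0,2,-2],[0,0,0,-1]]

  r1 -= -1·r0 → [0,2,0,1]
  r2 -= 2·r0 → [0,-4,2,-4]
  r3 -= 0·r0 → [0,4,2,-1]
  r2 -= -2·r1 → [0,0,2,-2]
  r3 -= 2·r1 → [0,0,2,-3]
  r3 -= 1·r2 → [0,0,0,-1]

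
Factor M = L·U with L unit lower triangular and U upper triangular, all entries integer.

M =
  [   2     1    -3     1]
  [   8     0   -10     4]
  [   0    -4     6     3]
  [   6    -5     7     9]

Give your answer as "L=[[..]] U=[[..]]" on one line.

L=[[1,0,0,0],[4,1,0,0],[0,1,1,0],[3,2,3,1]] U=[[2,1,-3,1],[0,-4,2,0],[0,0,4,3],[0,0,0,-3]]

  row1 -= 4·row0 → [0,-4,2,0]
  row2 -= 0·row0 → [0,-4,6,3]
  row3 -= 3·row0 → [0,-8,16,6]
  row2 -= 1·row1 → [0,0,4,3]
  row3 -= 2·row1 → [0,0,12,6]
  row3 -= 3·row2 → [0,0,0,-3]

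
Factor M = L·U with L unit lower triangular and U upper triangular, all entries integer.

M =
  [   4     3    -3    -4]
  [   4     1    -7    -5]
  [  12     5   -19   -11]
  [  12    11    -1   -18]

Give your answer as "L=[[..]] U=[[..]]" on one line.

L=[[1,0,0,0],[1,1,0,0],[3,2,1,0],[3,-1,-2,1]] U=[[4,3,-3,-4],[0,-2,-4,-1],[0,0,-2,3],[0,0,0,-1]]

  R1 -= 1·R0 → [0,-2,-4,-1]
  R2 -= 3·R0 → [0,-4,-10,1]
  R3 -= 3·R0 → [0,2,8,-6]
  R2 -= 2·R1 → [0,0,-2,3]
  R3 -= -1·R1 → [0,0,4,-7]
  R3 -= -2·R2 → [0,0,0,-1]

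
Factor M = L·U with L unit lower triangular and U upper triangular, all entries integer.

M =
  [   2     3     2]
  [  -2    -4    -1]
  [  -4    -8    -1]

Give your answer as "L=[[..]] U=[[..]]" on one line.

  R1 -= -1·R0 → [0,-1,1]
  R2 -= -2·R0 → [0,-2,3]
  R2 -= 2·R1 → [0,0,1]

L=[[1,0,0],[-1,1,0],[-2,2,1]] U=[[2,3,2],[0,-1,1],[0,0,1]]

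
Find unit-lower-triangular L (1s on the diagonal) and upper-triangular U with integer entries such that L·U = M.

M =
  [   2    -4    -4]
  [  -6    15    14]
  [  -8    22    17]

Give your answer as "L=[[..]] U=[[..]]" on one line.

  row1 -= -3·row0 → [0,3,2]
  row2 -= -4·row0 → [0,6,1]
  row2 -= 2·row1 → [0,0,-3]

L=[[1,0,0],[-3,1,0],[-4,2,1]] U=[[2,-4,-4],[0,3,2],[0,0,-3]]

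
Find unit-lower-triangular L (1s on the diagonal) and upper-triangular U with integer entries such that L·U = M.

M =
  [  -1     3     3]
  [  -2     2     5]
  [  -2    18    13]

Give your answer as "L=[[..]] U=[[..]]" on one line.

L=[[1,0,0],[2,1,0],[2,-3,1]] U=[[-1,3,3],[0,-4,-1],[0,0,4]]

  R1 -= 2·R0 → [0,-4,-1]
  R2 -= 2·R0 → [0,12,7]
  R2 -= -3·R1 → [0,0,4]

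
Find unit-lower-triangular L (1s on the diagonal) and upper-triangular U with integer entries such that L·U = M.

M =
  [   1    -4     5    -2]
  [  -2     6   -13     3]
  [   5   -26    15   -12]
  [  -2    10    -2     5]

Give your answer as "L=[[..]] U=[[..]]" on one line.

L=[[1,0,0,0],[-2,1,0,0],[5,3,1,0],[-2,-1,-5,1]] U=[[1,-4,5,-2],[0,-2,-3,-1],[0,0,-1,1],[0,0,0,5]]

  R1 -= -2·R0 → [0,-2,-3,-1]
  R2 -= 5·R0 → [0,-6,-10,-2]
  R3 -= -2·R0 → [0,2,8,1]
  R2 -= 3·R1 → [0,0,-1,1]
  R3 -= -1·R1 → [0,0,5,0]
  R3 -= -5·R2 → [0,0,0,5]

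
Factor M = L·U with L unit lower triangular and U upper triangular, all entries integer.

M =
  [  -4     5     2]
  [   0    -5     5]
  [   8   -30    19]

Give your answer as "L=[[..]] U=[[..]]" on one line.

L=[[1,0,0],[0,1,0],[-2,4,1]] U=[[-4,5,2],[0,-5,5],[0,0,3]]

  R1 -= 0·R0 → [0,-5,5]
  R2 -= -2·R0 → [0,-20,23]
  R2 -= 4·R1 → [0,0,3]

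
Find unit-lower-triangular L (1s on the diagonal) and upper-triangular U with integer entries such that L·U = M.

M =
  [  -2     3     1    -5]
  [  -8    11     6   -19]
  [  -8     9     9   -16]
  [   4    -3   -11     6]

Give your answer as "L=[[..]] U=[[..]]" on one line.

L=[[1,0,0,0],[4,1,0,0],[4,3,1,0],[-2,-3,3,1]] U=[[-2,3,1,-5],[0,-1,2,1],[0,0,-1,1],[0,0,0,-4]]

  r1 -= 4·r0 → [0,-1,2,1]
  r2 -= 4·r0 → [0,-3,5,4]
  r3 -= -2·r0 → [0,3,-9,-4]
  r2 -= 3·r1 → [0,0,-1,1]
  r3 -= -3·r1 → [0,0,-3,-1]
  r3 -= 3·r2 → [0,0,0,-4]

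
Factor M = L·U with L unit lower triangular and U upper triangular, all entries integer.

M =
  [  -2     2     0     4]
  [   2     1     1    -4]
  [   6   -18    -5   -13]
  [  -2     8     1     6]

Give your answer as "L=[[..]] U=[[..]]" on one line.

L=[[1,0,0,0],[-1,1,0,0],[-3,-4,1,0],[1,2,1,1]] U=[[-2,2,0,4],[0,3,1,0],[0,0,-1,-1],[0,0,0,3]]

  row1 -= -1·row0 → [0,3,1,0]
  row2 -= -3·row0 → [0,-12,-5,-1]
  row3 -= 1·row0 → [0,6,1,2]
  row2 -= -4·row1 → [0,0,-1,-1]
  row3 -= 2·row1 → [0,0,-1,2]
  row3 -= 1·row2 → [0,0,0,3]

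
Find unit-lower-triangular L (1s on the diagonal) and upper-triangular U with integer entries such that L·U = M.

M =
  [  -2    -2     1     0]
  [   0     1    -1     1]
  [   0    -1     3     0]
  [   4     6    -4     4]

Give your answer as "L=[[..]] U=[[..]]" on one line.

L=[[1,0,0,0],[0,1,0,0],[0,-1,1,0],[-2,2,0,1]] U=[[-2,-2,1,0],[0,1,-1,1],[0,0,2,1],[0,0,0,2]]

  r1 -= 0·r0 → [0,1,-1,1]
  r2 -= 0·r0 → [0,-1,3,0]
  r3 -= -2·r0 → [0,2,-2,4]
  r2 -= -1·r1 → [0,0,2,1]
  r3 -= 2·r1 → [0,0,0,2]
  r3 -= 0·r2 → [0,0,0,2]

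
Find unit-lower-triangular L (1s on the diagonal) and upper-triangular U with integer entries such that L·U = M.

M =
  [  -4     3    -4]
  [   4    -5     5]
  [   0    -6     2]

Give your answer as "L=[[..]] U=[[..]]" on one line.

  row1 -= -1·row0 → [0,-2,1]
  row2 -= 0·row0 → [0,-6,2]
  row2 -= 3·row1 → [0,0,-1]

L=[[1,0,0],[-1,1,0],[0,3,1]] U=[[-4,3,-4],[0,-2,1],[0,0,-1]]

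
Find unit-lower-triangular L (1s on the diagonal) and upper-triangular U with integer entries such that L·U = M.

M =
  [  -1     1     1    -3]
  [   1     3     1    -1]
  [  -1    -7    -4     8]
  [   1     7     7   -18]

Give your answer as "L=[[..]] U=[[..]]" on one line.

L=[[1,0,0,0],[-1,1,0,0],[1,-2,1,0],[-1,2,-4,1]] U=[[-1,1,1,-3],[0,4,2,-4],[0,0,-1,3],[0,0,0,-1]]

  r1 -= -1·r0 → [0,4,2,-4]
  r2 -= 1·r0 → [0,-8,-5,11]
  r3 -= -1·r0 → [0,8,8,-21]
  r2 -= -2·r1 → [0,0,-1,3]
  r3 -= 2·r1 → [0,0,4,-13]
  r3 -= -4·r2 → [0,0,0,-1]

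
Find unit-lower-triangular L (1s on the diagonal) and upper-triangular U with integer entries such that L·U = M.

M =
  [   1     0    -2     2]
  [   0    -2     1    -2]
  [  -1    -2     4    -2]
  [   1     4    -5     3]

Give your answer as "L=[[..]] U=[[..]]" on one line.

  R1 -= 0·R0 → [0,-2,1,-2]
  R2 -= -1·R0 → [0,-2,2,0]
  R3 -= 1·R0 → [0,4,-3,1]
  R2 -= 1·R1 → [0,0,1,2]
  R3 -= -2·R1 → [0,0,-1,-3]
  R3 -= -1·R2 → [0,0,0,-1]

L=[[1,0,0,0],[0,1,0,0],[-1,1,1,0],[1,-2,-1,1]] U=[[1,0,-2,2],[0,-2,1,-2],[0,0,1,2],[0,0,0,-1]]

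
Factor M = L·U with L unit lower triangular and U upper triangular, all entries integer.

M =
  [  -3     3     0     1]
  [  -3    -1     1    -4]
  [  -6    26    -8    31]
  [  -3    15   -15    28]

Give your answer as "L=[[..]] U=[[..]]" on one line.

  row1 -= 1·row0 → [0,-4,1,-5]
  row2 -= 2·row0 → [0,20,-8,29]
  row3 -= 1·row0 → [0,12,-15,27]
  row2 -= -5·row1 → [0,0,-3,4]
  row3 -= -3·row1 → [0,0,-12,12]
  row3 -= 4·row2 → [0,0,0,-4]

L=[[1,0,0,0],[1,1,0,0],[2,-5,1,0],[1,-3,4,1]] U=[[-3,3,0,1],[0,-4,1,-5],[0,0,-3,4],[0,0,0,-4]]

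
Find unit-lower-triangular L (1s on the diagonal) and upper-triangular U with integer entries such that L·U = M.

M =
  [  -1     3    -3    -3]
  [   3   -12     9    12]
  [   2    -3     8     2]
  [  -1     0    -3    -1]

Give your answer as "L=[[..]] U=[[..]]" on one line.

L=[[1,0,0,0],[-3,1,0,0],[-2,-1,1,0],[1,1,0,1]] U=[[-1,3,-3,-3],[0,-3,0,3],[0,0,2,-1],[0,0,0,-1]]

  row1 -= -3·row0 → [0,-3,0,3]
  row2 -= -2·row0 → [0,3,2,-4]
  row3 -= 1·row0 → [0,-3,0,2]
  row2 -= -1·row1 → [0,0,2,-1]
  row3 -= 1·row1 → [0,0,0,-1]
  row3 -= 0·row2 → [0,0,0,-1]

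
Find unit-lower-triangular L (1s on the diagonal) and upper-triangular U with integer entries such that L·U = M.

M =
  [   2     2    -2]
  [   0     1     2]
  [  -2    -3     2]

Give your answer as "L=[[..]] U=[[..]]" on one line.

  r1 -= 0·r0 → [0,1,2]
  r2 -= -1·r0 → [0,-1,0]
  r2 -= -1·r1 → [0,0,2]

L=[[1,0,0],[0,1,0],[-1,-1,1]] U=[[2,2,-2],[0,1,2],[0,0,2]]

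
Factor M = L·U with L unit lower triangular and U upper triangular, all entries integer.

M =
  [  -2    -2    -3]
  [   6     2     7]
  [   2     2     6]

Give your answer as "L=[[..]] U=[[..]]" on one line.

L=[[1,0,0],[-3,1,0],[-1,0,1]] U=[[-2,-2,-3],[0,-4,-2],[0,0,3]]

  r1 -= -3·r0 → [0,-4,-2]
  r2 -= -1·r0 → [0,0,3]
  r2 -= 0·r1 → [0,0,3]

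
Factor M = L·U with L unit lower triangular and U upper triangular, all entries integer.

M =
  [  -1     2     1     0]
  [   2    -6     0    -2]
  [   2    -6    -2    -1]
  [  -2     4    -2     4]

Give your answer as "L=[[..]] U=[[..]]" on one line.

  r1 -= -2·r0 → [0,-2,2,-2]
  r2 -= -2·r0 → [0,-2,0,-1]
  r3 -= 2·r0 → [0,0,-4,4]
  r2 -= 1·r1 → [0,0,-2,1]
  r3 -= 0·r1 → [0,0,-4,4]
  r3 -= 2·r2 → [0,0,0,2]

L=[[1,0,0,0],[-2,1,0,0],[-2,1,1,0],[2,0,2,1]] U=[[-1,2,1,0],[0,-2,2,-2],[0,0,-2,1],[0,0,0,2]]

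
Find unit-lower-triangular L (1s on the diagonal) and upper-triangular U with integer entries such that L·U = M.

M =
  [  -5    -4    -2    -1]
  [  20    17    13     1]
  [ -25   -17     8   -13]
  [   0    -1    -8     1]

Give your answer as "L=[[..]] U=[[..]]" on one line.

  row1 -= -4·row0 → [0,1,5,-3]
  row2 -= 5·row0 → [0,3,18,-8]
  row3 -= 0·row0 → [0,-1,-8,1]
  row2 -= 3·row1 → [0,0,3,1]
  row3 -= -1·row1 → [0,0,-3,-2]
  row3 -= -1·row2 → [0,0,0,-1]

L=[[1,0,0,0],[-4,1,0,0],[5,3,1,0],[0,-1,-1,1]] U=[[-5,-4,-2,-1],[0,1,5,-3],[0,0,3,1],[0,0,0,-1]]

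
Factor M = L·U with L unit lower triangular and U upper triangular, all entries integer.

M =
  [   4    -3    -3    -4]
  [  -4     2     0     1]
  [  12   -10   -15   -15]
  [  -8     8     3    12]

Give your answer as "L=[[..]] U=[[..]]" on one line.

  r1 -= -1·r0 → [0,-1,-3,-3]
  r2 -= 3·r0 → [0,-1,-6,-3]
  r3 -= -2·r0 → [0,2,-3,4]
  r2 -= 1·r1 → [0,0,-3,0]
  r3 -= -2·r1 → [0,0,-9,-2]
  r3 -= 3·r2 → [0,0,0,-2]

L=[[1,0,0,0],[-1,1,0,0],[3,1,1,0],[-2,-2,3,1]] U=[[4,-3,-3,-4],[0,-1,-3,-3],[0,0,-3,0],[0,0,0,-2]]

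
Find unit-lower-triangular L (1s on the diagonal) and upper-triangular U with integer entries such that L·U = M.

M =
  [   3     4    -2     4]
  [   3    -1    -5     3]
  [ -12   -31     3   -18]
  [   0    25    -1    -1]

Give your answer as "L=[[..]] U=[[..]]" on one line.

  r1 -= 1·r0 → [0,-5,-3,-1]
  r2 -= -4·r0 → [0,-15,-5,-2]
  r3 -= 0·r0 → [0,25,-1,-1]
  r2 -= 3·r1 → [0,0,4,1]
  r3 -= -5·r1 → [0,0,-16,-6]
  r3 -= -4·r2 → [0,0,0,-2]

L=[[1,0,0,0],[1,1,0,0],[-4,3,1,0],[0,-5,-4,1]] U=[[3,4,-2,4],[0,-5,-3,-1],[0,0,4,1],[0,0,0,-2]]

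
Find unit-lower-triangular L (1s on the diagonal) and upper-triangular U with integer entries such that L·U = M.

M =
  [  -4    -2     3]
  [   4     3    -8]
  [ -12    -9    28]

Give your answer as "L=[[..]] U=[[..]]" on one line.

L=[[1,0,0],[-1,1,0],[3,-3,1]] U=[[-4,-2,3],[0,1,-5],[0,0,4]]

  row1 -= -1·row0 → [0,1,-5]
  row2 -= 3·row0 → [0,-3,19]
  row2 -= -3·row1 → [0,0,4]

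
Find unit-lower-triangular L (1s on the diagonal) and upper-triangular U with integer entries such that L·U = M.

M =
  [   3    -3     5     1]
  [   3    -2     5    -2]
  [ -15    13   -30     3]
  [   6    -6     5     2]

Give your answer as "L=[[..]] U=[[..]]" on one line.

L=[[1,0,0,0],[1,1,0,0],[-5,-2,1,0],[2,0,1,1]] U=[[3,-3,5,1],[0,1,0,-3],[0,0,-5,2],[0,0,0,-2]]

  row1 -= 1·row0 → [0,1,0,-3]
  row2 -= -5·row0 → [0,-2,-5,8]
  row3 -= 2·row0 → [0,0,-5,0]
  row2 -= -2·row1 → [0,0,-5,2]
  row3 -= 0·row1 → [0,0,-5,0]
  row3 -= 1·row2 → [0,0,0,-2]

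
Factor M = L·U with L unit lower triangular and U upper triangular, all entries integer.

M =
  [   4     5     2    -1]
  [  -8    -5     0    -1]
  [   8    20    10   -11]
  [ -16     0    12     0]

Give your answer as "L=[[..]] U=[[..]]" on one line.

  R1 -= -2·R0 → [0,5,4,-3]
  R2 -= 2·R0 → [0,10,6,-9]
  R3 -= -4·R0 → [0,20,20,-4]
  R2 -= 2·R1 → [0,0,-2,-3]
  R3 -= 4·R1 → [0,0,4,8]
  R3 -= -2·R2 → [0,0,0,2]

L=[[1,0,0,0],[-2,1,0,0],[2,2,1,0],[-4,4,-2,1]] U=[[4,5,2,-1],[0,5,4,-3],[0,0,-2,-3],[0,0,0,2]]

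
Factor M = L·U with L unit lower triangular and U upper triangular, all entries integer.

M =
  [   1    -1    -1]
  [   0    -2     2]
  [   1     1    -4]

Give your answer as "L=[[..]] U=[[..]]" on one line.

L=[[1,0,0],[0,1,0],[1,-1,1]] U=[[1,-1,-1],[0,-2,2],[0,0,-1]]

  R1 -= 0·R0 → [0,-2,2]
  R2 -= 1·R0 → [0,2,-3]
  R2 -= -1·R1 → [0,0,-1]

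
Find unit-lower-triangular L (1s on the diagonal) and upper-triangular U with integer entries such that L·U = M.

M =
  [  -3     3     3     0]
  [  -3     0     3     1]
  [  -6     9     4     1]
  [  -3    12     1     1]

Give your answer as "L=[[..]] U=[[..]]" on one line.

L=[[1,0,0,0],[1,1,0,0],[2,-1,1,0],[1,-3,1,1]] U=[[-3,3,3,0],[0,-3,0,1],[0,0,-2,2],[0,0,0,2]]

  row1 -= 1·row0 → [0,-3,0,1]
  row2 -= 2·row0 → [0,3,-2,1]
  row3 -= 1·row0 → [0,9,-2,1]
  row2 -= -1·row1 → [0,0,-2,2]
  row3 -= -3·row1 → [0,0,-2,4]
  row3 -= 1·row2 → [0,0,0,2]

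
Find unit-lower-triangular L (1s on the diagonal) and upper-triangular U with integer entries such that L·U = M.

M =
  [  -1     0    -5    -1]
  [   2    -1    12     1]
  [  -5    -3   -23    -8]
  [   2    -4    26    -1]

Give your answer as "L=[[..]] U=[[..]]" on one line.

  R1 -= -2·R0 → [0,-1,2,-1]
  R2 -= 5·R0 → [0,-3,2,-3]
  R3 -= -2·R0 → [0,-4,16,-3]
  R2 -= 3·R1 → [0,0,-4,0]
  R3 -= 4·R1 → [0,0,8,1]
  R3 -= -2·R2 → [0,0,0,1]

L=[[1,0,0,0],[-2,1,0,0],[5,3,1,0],[-2,4,-2,1]] U=[[-1,0,-5,-1],[0,-1,2,-1],[0,0,-4,0],[0,0,0,1]]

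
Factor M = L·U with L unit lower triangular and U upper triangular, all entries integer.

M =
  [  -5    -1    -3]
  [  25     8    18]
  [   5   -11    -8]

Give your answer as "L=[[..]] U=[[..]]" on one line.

  row1 -= -5·row0 → [0,3,3]
  row2 -= -1·row0 → [0,-12,-11]
  row2 -= -4·row1 → [0,0,1]

L=[[1,0,0],[-5,1,0],[-1,-4,1]] U=[[-5,-1,-3],[0,3,3],[0,0,1]]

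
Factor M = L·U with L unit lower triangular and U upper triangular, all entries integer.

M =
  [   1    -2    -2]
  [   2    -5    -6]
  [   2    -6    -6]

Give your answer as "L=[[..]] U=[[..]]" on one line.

L=[[1,0,0],[2,1,0],[2,2,1]] U=[[1,-2,-2],[0,-1,-2],[0,0,2]]

  r1 -= 2·r0 → [0,-1,-2]
  r2 -= 2·r0 → [0,-2,-2]
  r2 -= 2·r1 → [0,0,2]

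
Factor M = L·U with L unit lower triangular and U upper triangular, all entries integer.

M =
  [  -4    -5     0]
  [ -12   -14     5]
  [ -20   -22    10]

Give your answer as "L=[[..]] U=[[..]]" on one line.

L=[[1,0,0],[3,1,0],[5,3,1]] U=[[-4,-5,0],[0,1,5],[0,0,-5]]

  r1 -= 3·r0 → [0,1,5]
  r2 -= 5·r0 → [0,3,10]
  r2 -= 3·r1 → [0,0,-5]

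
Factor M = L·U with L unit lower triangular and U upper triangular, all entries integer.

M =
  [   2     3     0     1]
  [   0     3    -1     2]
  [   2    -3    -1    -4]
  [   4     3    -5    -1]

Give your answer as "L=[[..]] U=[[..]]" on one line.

L=[[1,0,0,0],[0,1,0,0],[1,-2,1,0],[2,-1,2,1]] U=[[2,3,0,1],[0,3,-1,2],[0,0,-3,-1],[0,0,0,1]]

  r1 -= 0·r0 → [0,3,-1,2]
  r2 -= 1·r0 → [0,-6,-1,-5]
  r3 -= 2·r0 → [0,-3,-5,-3]
  r2 -= -2·r1 → [0,0,-3,-1]
  r3 -= -1·r1 → [0,0,-6,-1]
  r3 -= 2·r2 → [0,0,0,1]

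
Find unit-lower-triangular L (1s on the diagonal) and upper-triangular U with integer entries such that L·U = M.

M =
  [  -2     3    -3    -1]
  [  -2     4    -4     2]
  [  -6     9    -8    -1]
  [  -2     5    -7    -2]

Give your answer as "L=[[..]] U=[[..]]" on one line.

  r1 -= 1·r0 → [0,1,-1,3]
  r2 -= 3·r0 → [0,0,1,2]
  r3 -= 1·r0 → [0,2,-4,-1]
  r2 -= 0·r1 → [0,0,1,2]
  r3 -= 2·r1 → [0,0,-2,-7]
  r3 -= -2·r2 → [0,0,0,-3]

L=[[1,0,0,0],[1,1,0,0],[3,0,1,0],[1,2,-2,1]] U=[[-2,3,-3,-1],[0,1,-1,3],[0,0,1,2],[0,0,0,-3]]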